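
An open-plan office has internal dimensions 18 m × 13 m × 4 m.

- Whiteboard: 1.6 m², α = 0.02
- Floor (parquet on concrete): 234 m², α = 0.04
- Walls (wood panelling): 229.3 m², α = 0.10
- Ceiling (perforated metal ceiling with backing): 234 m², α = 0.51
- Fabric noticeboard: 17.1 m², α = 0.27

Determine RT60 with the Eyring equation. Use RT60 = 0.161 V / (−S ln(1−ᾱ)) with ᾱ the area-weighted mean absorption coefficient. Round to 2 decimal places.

Total surface area S = 1.6 + 234 + 229.3 + 234 + 17.1 = 716.0 m².
Σ(Sᵢαᵢ) = 1.6·0.02 + 234·0.04 + 229.3·0.10 + 234·0.51 + 17.1·0.27 = 156.279.
ᾱ = 156.279 / 716.0 = 0.2183.
−S·ln(1−ᾱ) = −716.0 × ln(1 − 0.2183) = 176.340.
V = 18 × 13 × 4 = 936 m³.
T = 0.161·V/[−S·ln(1−ᾱ)] = 0.161·936/176.340 = 0.85 s.

0.85 s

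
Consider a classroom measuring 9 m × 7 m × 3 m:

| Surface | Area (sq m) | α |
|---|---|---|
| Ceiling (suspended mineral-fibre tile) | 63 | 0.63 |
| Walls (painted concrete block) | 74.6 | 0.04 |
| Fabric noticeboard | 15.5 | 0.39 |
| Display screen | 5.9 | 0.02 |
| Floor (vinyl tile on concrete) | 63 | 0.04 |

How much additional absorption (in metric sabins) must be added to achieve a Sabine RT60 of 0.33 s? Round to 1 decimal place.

40.9 sabins

Equivalent absorption area: A₁ = 63·0.63 + 74.6·0.04 + 15.5·0.39 + 5.9·0.02 + 63·0.04 = 51.357 sq m.
V = 189 m³. Required absorption A₂ = 0.161 × 189 / 0.33 = 92.209 sabins.
ΔA = A₂ − A₁ = 92.209 − 51.357 = 40.9 sabins.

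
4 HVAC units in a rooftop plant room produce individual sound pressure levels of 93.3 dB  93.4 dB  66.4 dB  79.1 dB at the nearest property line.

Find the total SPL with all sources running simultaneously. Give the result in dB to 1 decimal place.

96.4 dB

Σ 10^(Lᵢ/10) = 4.411e+09.
Combined level = 10 log₁₀(4.411e+09) = 96.4 dB.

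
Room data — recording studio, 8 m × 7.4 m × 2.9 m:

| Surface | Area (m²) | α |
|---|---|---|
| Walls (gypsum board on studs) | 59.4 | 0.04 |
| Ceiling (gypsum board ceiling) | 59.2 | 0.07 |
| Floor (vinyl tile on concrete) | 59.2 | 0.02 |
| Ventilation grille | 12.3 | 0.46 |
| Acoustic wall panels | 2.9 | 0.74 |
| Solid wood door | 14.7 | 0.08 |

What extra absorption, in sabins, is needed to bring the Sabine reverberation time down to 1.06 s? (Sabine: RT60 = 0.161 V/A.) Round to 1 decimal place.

9.4 sabins

Total absorption A₁ = 59.4*0.04 + 59.2*0.07 + 59.2*0.02 + 12.3*0.46 + 2.9*0.74 + 14.7*0.08
  = 2.376 + 4.144 + 1.184 + 5.658 + 2.146 + 1.176 = 16.684 m² sabins.
Target A₂ = 0.161·171.68/1.06 = 26.076 sabins (V = 171.68 m³).
Additional absorption ΔA = 26.076 − 16.684 = 9.4 sabins.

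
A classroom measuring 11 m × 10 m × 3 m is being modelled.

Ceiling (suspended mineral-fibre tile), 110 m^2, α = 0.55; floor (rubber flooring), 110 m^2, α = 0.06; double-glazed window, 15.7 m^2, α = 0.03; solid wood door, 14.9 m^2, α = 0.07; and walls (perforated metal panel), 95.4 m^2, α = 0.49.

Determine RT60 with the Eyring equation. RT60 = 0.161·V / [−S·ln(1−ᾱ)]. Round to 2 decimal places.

Total surface area S = 110 + 110 + 15.7 + 14.9 + 95.4 = 346.0 m^2.
Σ(Sᵢαᵢ) = 110·0.55 + 110·0.06 + 15.7·0.03 + 14.9·0.07 + 95.4·0.49 = 115.360.
ᾱ = 115.360 / 346.0 = 0.3334.
−S·ln(1−ᾱ) = −346.0 × ln(1 − 0.3334) = 140.326.
V = 11 × 10 × 3 = 330 m³.
RT60 = 0.161 × 330 / 140.326 = 0.38 s.

0.38 sec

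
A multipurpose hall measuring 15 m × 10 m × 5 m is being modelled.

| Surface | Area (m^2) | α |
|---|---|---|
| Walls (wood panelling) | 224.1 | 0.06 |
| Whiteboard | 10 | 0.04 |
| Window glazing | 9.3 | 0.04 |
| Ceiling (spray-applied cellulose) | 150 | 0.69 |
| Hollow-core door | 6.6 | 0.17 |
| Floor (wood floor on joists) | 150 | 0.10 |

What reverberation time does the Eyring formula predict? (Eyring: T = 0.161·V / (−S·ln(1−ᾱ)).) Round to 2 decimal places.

0.79 sec

Total surface area S = 224.1 + 10 + 9.3 + 150 + 6.6 + 150 = 550.0 m^2.
Absorption A = 224.1·0.06 + 10·0.04 + 9.3·0.04 + 150·0.69 + 6.6·0.17 + 150·0.10 = 133.840 sabins.
ᾱ = 133.840 / 550.0 = 0.2433.
Eyring denominator: −S ln(1−ᾱ) = 153.334.
V = 15 × 10 × 5 = 750 m³.
RT60 = 0.161 × 750 / 153.334 = 0.79 s.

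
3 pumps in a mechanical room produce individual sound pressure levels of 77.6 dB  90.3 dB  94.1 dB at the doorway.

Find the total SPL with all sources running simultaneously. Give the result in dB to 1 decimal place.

Converting to relative power and adding: 10^(77.6/10) + 10^(90.3/10) + 10^(94.1/10) = 3.699e+09.
L_total = 10·log₁₀(3.699e+09) = 95.7 dB.

95.7 dB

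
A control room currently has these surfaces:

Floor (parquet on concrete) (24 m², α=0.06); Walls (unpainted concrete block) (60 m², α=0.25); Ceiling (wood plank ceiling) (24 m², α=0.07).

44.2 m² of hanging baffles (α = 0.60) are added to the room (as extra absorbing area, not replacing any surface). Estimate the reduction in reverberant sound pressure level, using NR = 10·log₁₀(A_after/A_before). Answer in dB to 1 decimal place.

Equivalent absorption area: A_before = 24·0.06 + 60·0.25 + 24·0.07 = 18.120 m².
Treatment contributes 44.2·0.60 = 26.520 sabins.
A_after = 18.120 + 26.520 = 44.640 sabins.
NR = 10·log₁₀(44.640/18.120) = 3.9 dB.

3.9 dB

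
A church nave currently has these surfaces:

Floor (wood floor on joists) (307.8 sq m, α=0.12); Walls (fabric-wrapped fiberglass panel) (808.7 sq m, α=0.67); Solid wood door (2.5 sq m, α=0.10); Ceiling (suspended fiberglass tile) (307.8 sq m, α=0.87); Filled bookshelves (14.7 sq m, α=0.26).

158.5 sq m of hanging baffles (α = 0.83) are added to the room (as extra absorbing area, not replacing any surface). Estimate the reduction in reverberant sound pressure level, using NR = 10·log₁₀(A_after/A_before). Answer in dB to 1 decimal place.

Equivalent absorption area: A_before = 307.8×0.12 + 808.7×0.67 + 2.5×0.10 + 307.8×0.87 + 14.7×0.26 = 850.623 sq m.
Treatment contributes 158.5·0.83 = 131.555 sabins.
A_after = 850.623 + 131.555 = 982.178 sabins.
NR = 10·log₁₀(982.178/850.623) = 0.6 dB.

0.6 dB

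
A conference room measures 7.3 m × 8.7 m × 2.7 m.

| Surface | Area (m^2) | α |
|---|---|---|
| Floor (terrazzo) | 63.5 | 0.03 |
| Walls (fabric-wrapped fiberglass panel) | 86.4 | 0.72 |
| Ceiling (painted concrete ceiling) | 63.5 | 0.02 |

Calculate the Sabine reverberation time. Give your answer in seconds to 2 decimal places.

Summing Sᵢαᵢ: 1.905 + 62.208 + 1.270 → A = 65.383 sabins.
Volume V = 7.3 × 8.7 × 2.7 = 171.477 m³.
RT60 = 0.161 · V / A = 0.161 × 171.477 / 65.383 = 0.42 s.

0.42 s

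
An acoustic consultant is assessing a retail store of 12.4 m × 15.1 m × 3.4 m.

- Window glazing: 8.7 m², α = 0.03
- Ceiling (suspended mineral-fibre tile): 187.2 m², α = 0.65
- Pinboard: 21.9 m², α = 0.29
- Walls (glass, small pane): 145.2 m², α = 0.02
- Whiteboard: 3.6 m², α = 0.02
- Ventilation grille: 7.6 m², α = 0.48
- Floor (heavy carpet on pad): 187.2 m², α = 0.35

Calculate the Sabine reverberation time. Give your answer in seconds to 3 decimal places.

0.511 seconds

A = Σ Sᵢαᵢ = 8.7*0.03 + 187.2*0.65 + 21.9*0.29 + 145.2*0.02 + 3.6*0.02 + 7.6*0.48 + 187.2*0.35 = 200.436 sabins.
Room volume: 636.616 m³.
Sabine: RT60 = 0.161 × 636.616 / 200.436 = 0.511 s.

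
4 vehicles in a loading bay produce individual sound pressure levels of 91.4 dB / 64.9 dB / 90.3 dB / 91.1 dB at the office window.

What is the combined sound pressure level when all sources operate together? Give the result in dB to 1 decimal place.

Converting to relative power and adding: 10^(91.4/10) + 10^(64.9/10) + 10^(90.3/10) + 10^(91.1/10) = 3.743e+09.
Combined level = 10 log₁₀(3.743e+09) = 95.7 dB.

95.7 dB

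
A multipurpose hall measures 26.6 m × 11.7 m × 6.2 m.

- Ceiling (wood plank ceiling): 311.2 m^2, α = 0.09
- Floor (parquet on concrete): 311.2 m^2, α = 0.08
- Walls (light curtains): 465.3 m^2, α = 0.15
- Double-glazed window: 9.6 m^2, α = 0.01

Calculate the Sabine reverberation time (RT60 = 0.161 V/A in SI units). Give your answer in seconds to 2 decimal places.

2.53 s

Total absorption A = 311.2×0.09 + 311.2×0.08 + 465.3×0.15 + 9.6×0.01
  = 28.008 + 24.896 + 69.795 + 0.096 = 122.795 m^2 sabins.
Volume V = 26.6 × 11.7 × 6.2 = 1929.564 m³.
Sabine: RT60 = 0.161 × 1929.564 / 122.795 = 2.53 s.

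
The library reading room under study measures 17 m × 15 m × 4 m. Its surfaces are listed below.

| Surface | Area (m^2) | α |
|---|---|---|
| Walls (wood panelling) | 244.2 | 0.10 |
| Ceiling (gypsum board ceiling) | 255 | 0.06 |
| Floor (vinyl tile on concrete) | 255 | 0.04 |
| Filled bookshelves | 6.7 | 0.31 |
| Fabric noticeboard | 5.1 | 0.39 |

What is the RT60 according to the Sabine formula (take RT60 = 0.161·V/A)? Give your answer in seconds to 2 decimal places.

Summing Sᵢαᵢ: 24.420 + 15.300 + 10.200 + 2.077 + 1.989 → A = 53.986 sabins.
Volume V = 17 × 15 × 4 = 1020 m³.
Sabine: RT60 = 0.161 × 1020 / 53.986 = 3.04 s.

3.04 sec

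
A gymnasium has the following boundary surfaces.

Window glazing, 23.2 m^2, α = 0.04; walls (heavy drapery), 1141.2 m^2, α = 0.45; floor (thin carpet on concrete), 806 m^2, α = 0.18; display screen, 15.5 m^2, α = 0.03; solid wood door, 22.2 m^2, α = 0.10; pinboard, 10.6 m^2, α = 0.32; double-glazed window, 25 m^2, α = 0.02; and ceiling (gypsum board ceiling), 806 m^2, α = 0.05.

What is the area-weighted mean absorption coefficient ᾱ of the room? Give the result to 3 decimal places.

Total surface area S = 2849.7 m^2.
Weighted sum Σ Sα = 706.425.
ᾱ = A/S = 0.248.

0.248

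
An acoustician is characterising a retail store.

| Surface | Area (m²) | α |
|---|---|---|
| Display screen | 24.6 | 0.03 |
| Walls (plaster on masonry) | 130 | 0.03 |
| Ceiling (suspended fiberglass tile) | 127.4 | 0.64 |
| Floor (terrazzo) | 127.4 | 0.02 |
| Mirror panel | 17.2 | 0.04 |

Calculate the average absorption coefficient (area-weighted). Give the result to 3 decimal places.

0.210

Total surface area S = 426.6 m².
Weighted sum Σ Sα = 89.410.
ᾱ = A/S = 0.210.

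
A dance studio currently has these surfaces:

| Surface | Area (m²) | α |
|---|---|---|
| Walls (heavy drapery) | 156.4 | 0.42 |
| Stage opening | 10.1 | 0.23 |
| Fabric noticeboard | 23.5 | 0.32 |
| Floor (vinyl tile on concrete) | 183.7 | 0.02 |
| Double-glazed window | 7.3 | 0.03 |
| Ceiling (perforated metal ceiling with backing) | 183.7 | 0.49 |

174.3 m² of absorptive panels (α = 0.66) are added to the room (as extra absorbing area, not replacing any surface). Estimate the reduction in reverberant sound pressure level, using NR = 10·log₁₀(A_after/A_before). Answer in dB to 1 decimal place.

2.3 dB

A_before = Σ Sᵢαᵢ = 156.4*0.42 + 10.1*0.23 + 23.5*0.32 + 183.7*0.02 + 7.3*0.03 + 183.7*0.49 = 169.437 sabins.
Treatment contributes 174.3·0.66 = 115.038 sabins.
New total A_after = 284.475 sabins.
NR = 10·log₁₀(284.475/169.437) = 2.3 dB.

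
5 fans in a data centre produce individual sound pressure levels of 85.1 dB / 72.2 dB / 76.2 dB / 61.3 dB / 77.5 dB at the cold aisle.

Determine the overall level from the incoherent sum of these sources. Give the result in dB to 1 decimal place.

Sum in the linear (power) domain: Σ 10^(Lᵢ/10) = 10^(85.1/10) + 10^(72.2/10) + 10^(76.2/10) + 10^(61.3/10) + 10^(77.5/10) = 4.395e+08.
Back to dB: 10·log₁₀ Σ = 86.4 dB.

86.4 dB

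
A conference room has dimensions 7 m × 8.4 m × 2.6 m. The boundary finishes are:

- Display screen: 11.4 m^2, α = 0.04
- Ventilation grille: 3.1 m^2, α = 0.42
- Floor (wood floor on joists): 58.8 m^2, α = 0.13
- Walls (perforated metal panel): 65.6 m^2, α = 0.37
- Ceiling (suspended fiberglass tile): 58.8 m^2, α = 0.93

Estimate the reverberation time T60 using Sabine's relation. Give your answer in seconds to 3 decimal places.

A = Σ Sᵢαᵢ = 11.4*0.04 + 3.1*0.42 + 58.8*0.13 + 65.6*0.37 + 58.8*0.93 = 88.358 sabins.
Room volume: 152.88 m³.
Sabine: RT60 = 0.161 × 152.88 / 88.358 = 0.279 s.

0.279 seconds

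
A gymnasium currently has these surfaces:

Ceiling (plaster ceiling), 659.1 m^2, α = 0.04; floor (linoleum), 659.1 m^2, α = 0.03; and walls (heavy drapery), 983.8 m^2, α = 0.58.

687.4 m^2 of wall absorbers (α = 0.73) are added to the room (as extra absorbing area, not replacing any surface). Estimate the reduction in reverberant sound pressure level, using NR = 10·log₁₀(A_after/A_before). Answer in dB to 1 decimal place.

2.6 dB

A_before = Σ Sᵢαᵢ = 659.1×0.04 + 659.1×0.03 + 983.8×0.58 = 616.741 sabins.
Treatment contributes 687.4·0.73 = 501.802 sabins.
A_after = 616.741 + 501.802 = 1118.543 sabins.
Reduction = 10 log₁₀(A_after/A_before) = 10 log₁₀(1.8136) = 2.6 dB.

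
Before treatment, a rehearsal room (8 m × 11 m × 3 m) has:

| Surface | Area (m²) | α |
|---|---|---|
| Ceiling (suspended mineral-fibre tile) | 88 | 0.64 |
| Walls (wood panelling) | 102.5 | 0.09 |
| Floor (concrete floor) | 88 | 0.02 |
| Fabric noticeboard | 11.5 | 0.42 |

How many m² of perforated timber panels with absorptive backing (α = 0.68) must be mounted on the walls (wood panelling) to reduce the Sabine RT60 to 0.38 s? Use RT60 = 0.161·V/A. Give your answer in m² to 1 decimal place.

A₁ = Σ Sᵢαᵢ = 88×0.64 + 102.5×0.09 + 88×0.02 + 11.5×0.42 = 72.135 sabins.
V = 264 m³. Target absorption A₂ = 0.161 × 264 / 0.38 = 111.853 sabins.
Absorption to add: 111.853 − 72.135 = 39.718 sabins.
Each m² of panel replacing the walls (wood panelling) adds (0.68 − 0.09) = 0.59 sabins.
Area = ΔA/Δα = 39.718/0.59 = 67.3 m².

67.3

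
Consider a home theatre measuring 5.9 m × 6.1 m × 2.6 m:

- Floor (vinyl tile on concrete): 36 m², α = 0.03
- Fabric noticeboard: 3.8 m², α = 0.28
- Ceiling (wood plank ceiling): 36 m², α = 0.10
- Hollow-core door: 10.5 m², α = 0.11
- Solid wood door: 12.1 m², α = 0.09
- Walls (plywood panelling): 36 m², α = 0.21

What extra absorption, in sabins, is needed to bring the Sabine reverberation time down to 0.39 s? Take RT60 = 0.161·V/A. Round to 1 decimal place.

Summing Sᵢαᵢ: 1.080 + 1.064 + 3.600 + 1.155 + 1.089 + 7.560 → A₁ = 15.548 sabins.
V = 93.574 m³. Required absorption A₂ = 0.161 × 93.574 / 0.39 = 38.629 sabins.
Shortfall: 38.629 − 15.548 = 23.1 sabins.

23.1 sabins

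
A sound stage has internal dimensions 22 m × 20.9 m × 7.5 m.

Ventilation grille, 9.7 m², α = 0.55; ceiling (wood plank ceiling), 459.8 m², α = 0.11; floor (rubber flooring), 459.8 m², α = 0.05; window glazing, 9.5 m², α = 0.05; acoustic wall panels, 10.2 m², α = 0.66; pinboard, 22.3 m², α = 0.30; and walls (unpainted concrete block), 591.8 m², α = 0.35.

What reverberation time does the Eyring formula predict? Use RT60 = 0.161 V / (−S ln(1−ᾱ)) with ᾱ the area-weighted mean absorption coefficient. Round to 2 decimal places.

Total surface area S = 9.7 + 459.8 + 459.8 + 9.5 + 10.2 + 22.3 + 591.8 = 1563.1 m².
Σ(Sᵢαᵢ) = 9.7×0.55 + 459.8×0.11 + 459.8×0.05 + 9.5×0.05 + 10.2×0.66 + 22.3×0.30 + 591.8×0.35 = 299.930.
ᾱ = 299.930 / 1563.1 = 0.1919.
−S·ln(1−ᾱ) = −1563.1 × ln(1 − 0.1919) = 333.049.
V = 22 × 20.9 × 7.5 = 3448.5 m³.
RT60 = 0.161 × 3448.5 / 333.049 = 1.67 s.

1.67 sec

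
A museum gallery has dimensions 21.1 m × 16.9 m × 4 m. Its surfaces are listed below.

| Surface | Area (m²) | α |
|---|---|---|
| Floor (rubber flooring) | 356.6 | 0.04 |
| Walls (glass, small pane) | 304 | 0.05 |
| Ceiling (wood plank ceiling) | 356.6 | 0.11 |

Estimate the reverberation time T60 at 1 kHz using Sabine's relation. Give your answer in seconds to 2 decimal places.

Summing Sᵢαᵢ: 14.264 + 15.200 + 39.226 → A = 68.690 sabins.
Room volume: 1426.36 m³.
RT60 = 0.161 · V / A = 0.161 × 1426.36 / 68.690 = 3.34 s.

3.34 s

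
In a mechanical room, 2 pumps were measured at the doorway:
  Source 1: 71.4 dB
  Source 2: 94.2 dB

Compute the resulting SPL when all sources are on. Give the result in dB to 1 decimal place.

94.2 dB

Sum in the linear (power) domain: Σ 10^(Lᵢ/10) = 10^(71.4/10) + 10^(94.2/10) = 2.644e+09.
Back to dB: 10·log₁₀ Σ = 94.2 dB.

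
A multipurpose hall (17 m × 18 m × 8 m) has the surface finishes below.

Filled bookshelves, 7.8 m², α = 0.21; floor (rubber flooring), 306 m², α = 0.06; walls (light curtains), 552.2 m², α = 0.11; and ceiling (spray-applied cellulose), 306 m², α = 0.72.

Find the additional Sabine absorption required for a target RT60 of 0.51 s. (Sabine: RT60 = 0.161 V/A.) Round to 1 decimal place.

471.7 sabins

Total absorption A₁ = 7.8*0.21 + 306*0.06 + 552.2*0.11 + 306*0.72
  = 1.638 + 18.360 + 60.742 + 220.320 = 301.060 m² sabins.
Target A₂ = 0.161·2448/0.51 = 772.800 sabins (V = 2448 m³).
ΔA = A₂ − A₁ = 772.800 − 301.060 = 471.7 sabins.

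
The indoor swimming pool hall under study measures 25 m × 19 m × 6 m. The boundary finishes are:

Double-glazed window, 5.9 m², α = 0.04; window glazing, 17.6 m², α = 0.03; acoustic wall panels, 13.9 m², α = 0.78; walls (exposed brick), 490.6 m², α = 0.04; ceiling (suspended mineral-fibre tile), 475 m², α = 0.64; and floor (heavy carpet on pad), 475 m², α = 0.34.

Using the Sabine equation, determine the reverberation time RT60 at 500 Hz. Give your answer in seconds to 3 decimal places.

0.924 s

Total absorption A = 5.9*0.04 + 17.6*0.03 + 13.9*0.78 + 490.6*0.04 + 475*0.64 + 475*0.34
  = 0.236 + 0.528 + 10.842 + 19.624 + 304.000 + 161.500 = 496.730 m² sabins.
Room volume: 2850 m³.
RT60 = 0.161 · V / A = 0.161 × 2850 / 496.730 = 0.924 s.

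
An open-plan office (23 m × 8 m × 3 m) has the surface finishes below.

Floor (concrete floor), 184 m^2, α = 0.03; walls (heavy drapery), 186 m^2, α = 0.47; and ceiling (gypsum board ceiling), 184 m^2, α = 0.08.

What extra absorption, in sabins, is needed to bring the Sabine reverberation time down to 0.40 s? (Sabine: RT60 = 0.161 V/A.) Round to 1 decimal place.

114.5 sabins

Summing Sᵢαᵢ: 5.520 + 87.420 + 14.720 → A₁ = 107.660 sabins.
For T = 0.40 s, need A₂ = 0.161·V/T = 0.161·552/0.40 = 222.180 sabins.
Additional absorption ΔA = 222.180 − 107.660 = 114.5 sabins.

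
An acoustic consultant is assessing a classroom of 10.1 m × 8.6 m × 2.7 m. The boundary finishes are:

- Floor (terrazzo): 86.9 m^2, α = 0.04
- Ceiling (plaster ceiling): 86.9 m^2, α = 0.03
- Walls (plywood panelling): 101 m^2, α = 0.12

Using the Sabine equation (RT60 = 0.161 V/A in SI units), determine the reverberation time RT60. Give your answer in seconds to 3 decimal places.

2.074 seconds

Summing Sᵢαᵢ: 3.476 + 2.607 + 12.120 → A = 18.203 sabins.
Room volume: 234.522 m³.
T = 0.161 V/A = 0.161·234.522/18.203 = 2.074 s.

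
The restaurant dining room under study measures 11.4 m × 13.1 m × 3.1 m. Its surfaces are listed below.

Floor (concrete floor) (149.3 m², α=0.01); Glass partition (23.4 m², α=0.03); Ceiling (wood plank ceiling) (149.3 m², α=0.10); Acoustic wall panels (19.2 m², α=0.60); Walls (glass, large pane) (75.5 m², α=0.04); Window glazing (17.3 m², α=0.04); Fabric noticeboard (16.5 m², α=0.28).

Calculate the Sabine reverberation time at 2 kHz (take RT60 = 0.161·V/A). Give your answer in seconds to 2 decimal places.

2.02 s

Equivalent absorption area: A = 149.3*0.01 + 23.4*0.03 + 149.3*0.10 + 19.2*0.60 + 75.5*0.04 + 17.3*0.04 + 16.5*0.28 = 36.977 m².
Volume V = 11.4 × 13.1 × 3.1 = 462.954 m³.
T = 0.161 V/A = 0.161·462.954/36.977 = 2.02 s.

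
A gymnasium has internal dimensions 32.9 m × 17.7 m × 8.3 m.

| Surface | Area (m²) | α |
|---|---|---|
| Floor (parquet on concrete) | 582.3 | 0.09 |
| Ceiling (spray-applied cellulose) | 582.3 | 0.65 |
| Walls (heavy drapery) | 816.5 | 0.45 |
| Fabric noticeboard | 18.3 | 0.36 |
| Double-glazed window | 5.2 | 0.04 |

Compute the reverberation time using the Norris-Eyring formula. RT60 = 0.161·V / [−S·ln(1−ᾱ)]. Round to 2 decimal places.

0.76 seconds

Total surface area S = 582.3 + 582.3 + 816.5 + 18.3 + 5.2 = 2004.6 m².
Σ(Sᵢαᵢ) = 582.3·0.09 + 582.3·0.65 + 816.5·0.45 + 18.3·0.36 + 5.2·0.04 = 805.123.
ᾱ = 805.123 / 2004.6 = 0.4016.
Eyring denominator: −S ln(1−ᾱ) = 1029.354.
V = 32.9 × 17.7 × 8.3 = 4833.339 m³.
T = 0.161·V/[−S·ln(1−ᾱ)] = 0.161·4833.339/1029.354 = 0.76 s.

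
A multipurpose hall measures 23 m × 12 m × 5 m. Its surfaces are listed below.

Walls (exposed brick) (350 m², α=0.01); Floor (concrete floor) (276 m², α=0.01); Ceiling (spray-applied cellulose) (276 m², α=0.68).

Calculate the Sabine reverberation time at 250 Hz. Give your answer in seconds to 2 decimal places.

Summing Sᵢαᵢ: 3.500 + 2.760 + 187.680 → A = 193.940 sabins.
Room volume: 1380 m³.
T = 0.161 V/A = 0.161·1380/193.940 = 1.15 s.

1.15 s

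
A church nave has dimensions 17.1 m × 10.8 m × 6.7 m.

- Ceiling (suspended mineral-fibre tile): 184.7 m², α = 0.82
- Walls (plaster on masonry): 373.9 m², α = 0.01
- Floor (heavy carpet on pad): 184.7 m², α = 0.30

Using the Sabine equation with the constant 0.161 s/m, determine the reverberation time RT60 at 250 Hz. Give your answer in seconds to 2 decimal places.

Equivalent absorption area: A = 184.7×0.82 + 373.9×0.01 + 184.7×0.30 = 210.603 m².
Room volume: 1237.356 m³.
Sabine: RT60 = 0.161 × 1237.356 / 210.603 = 0.95 s.

0.95 sec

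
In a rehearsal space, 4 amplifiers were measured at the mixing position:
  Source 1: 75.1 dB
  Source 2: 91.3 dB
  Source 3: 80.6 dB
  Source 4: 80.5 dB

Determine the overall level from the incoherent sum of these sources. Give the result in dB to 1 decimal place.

Σ 10^(Lᵢ/10) = 1.608e+09.
Combined level = 10 log₁₀(1.608e+09) = 92.1 dB.

92.1 dB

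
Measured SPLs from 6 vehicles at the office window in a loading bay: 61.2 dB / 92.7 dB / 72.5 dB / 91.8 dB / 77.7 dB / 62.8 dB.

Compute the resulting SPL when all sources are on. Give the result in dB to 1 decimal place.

95.4 dB

Converting to relative power and adding: 10^(61.2/10) + 10^(92.7/10) + 10^(72.5/10) + 10^(91.8/10) + 10^(77.7/10) + 10^(62.8/10) = 3.456e+09.
Back to dB: 10·log₁₀ Σ = 95.4 dB.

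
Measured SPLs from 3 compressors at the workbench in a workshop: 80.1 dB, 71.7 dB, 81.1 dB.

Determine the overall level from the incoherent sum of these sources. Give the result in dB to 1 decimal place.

Sum in the linear (power) domain: Σ 10^(Lᵢ/10) = 10^(80.1/10) + 10^(71.7/10) + 10^(81.1/10) = 2.459e+08.
Combined level = 10 log₁₀(2.459e+08) = 83.9 dB.

83.9 dB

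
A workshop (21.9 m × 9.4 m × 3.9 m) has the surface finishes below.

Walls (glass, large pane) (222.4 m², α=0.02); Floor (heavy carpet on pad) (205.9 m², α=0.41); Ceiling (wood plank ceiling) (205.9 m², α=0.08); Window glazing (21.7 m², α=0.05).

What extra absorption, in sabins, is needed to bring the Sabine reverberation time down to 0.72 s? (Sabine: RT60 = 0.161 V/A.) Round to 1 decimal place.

73.1 sabins

Summing Sᵢαᵢ: 4.448 + 84.419 + 16.472 + 1.085 → A₁ = 106.424 sabins.
Target A₂ = 0.161·802.854/0.72 = 179.527 sabins (V = 802.854 m³).
ΔA = A₂ − A₁ = 179.527 − 106.424 = 73.1 sabins.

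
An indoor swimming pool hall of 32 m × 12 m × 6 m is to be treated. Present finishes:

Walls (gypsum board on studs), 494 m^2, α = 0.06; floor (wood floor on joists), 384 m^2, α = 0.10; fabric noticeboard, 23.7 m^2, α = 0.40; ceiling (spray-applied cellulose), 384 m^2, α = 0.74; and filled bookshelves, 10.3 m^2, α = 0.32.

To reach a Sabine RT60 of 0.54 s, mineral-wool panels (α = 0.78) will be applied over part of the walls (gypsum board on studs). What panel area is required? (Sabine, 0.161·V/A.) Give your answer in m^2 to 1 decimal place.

447.2

Total absorption A₁ = 494×0.06 + 384×0.10 + 23.7×0.40 + 384×0.74 + 10.3×0.32
  = 29.640 + 38.400 + 9.480 + 284.160 + 3.296 = 364.976 m^2 sabins.
V = 2304 m³. Target absorption A₂ = 0.161 × 2304 / 0.54 = 686.933 sabins.
ΔA needed = 686.933 − 364.976 = 321.957 sabins.
Net gain per m^2: Δα = 0.78 − 0.06 = 0.72.
Panel area = 321.957 / 0.72 = 447.2 m^2.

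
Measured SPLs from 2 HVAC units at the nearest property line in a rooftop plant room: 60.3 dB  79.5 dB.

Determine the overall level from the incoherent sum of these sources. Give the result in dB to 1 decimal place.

79.6 dB

Converting to relative power and adding: 10^(60.3/10) + 10^(79.5/10) = 9.02e+07.
Back to dB: 10·log₁₀ Σ = 79.6 dB.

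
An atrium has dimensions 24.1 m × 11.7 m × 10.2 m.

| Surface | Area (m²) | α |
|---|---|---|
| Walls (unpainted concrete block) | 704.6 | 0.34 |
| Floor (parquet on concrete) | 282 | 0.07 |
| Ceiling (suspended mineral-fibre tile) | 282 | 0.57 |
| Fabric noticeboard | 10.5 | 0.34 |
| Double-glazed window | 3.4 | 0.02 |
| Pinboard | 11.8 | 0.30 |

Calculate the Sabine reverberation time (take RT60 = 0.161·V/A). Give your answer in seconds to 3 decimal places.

1.084 s

Total absorption A = 704.6*0.34 + 282*0.07 + 282*0.57 + 10.5*0.34 + 3.4*0.02 + 11.8*0.30
  = 239.564 + 19.740 + 160.740 + 3.570 + 0.068 + 3.540 = 427.222 m² sabins.
Room volume: 2876.094 m³.
Sabine: RT60 = 0.161 × 2876.094 / 427.222 = 1.084 s.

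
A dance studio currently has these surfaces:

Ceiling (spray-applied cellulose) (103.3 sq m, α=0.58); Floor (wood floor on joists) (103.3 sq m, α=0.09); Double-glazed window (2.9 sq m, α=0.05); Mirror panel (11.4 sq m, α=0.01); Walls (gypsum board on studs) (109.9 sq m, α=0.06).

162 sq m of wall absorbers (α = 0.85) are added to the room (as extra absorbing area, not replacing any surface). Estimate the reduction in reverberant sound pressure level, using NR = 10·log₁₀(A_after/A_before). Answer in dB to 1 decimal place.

Summing Sᵢαᵢ: 59.914 + 9.297 + 0.145 + 0.114 + 6.594 → A_before = 76.064 sabins.
Added absorption = 162 × 0.85 = 137.700 sabins.
A_after = 76.064 + 137.700 = 213.764 sabins.
Reduction = 10 log₁₀(A_after/A_before) = 10 log₁₀(2.8103) = 4.5 dB.

4.5 dB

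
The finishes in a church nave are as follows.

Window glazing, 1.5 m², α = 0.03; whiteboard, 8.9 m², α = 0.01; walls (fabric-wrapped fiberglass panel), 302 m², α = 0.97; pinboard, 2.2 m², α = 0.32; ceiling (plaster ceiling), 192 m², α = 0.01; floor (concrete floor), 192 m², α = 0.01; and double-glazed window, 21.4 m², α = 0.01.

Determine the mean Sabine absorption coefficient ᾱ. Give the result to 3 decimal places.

0.414

Total surface area S = 720.0 m².
A = 1.5×0.03 + 8.9×0.01 + 302×0.97 + 2.2×0.32 + 192×0.01 + 192×0.01 + 21.4×0.01 = 297.832 sabins.
ᾱ = 297.832 / 720.0 = 0.414.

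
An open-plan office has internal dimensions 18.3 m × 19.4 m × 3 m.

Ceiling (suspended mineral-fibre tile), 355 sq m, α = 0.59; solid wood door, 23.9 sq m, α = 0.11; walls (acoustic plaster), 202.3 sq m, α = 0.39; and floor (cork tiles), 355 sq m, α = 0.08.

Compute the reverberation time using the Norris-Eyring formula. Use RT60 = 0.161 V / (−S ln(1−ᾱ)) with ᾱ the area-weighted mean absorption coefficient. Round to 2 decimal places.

0.44 s

S = Σ Sᵢ = 936.2 sq m.
Absorption A = 355×0.59 + 23.9×0.11 + 202.3×0.39 + 355×0.08 = 319.376 sabins.
ᾱ = 319.376 / 936.2 = 0.3411.
Eyring denominator: −S ln(1−ᾱ) = 390.567.
V = 18.3 × 19.4 × 3 = 1065.06 m³.
RT60 = 0.161 × 1065.06 / 390.567 = 0.44 s.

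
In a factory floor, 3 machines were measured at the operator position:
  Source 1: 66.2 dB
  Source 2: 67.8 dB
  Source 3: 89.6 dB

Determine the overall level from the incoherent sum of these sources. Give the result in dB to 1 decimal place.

Sum in the linear (power) domain: Σ 10^(Lᵢ/10) = 10^(66.2/10) + 10^(67.8/10) + 10^(89.6/10) = 9.222e+08.
Back to dB: 10·log₁₀ Σ = 89.6 dB.

89.6 dB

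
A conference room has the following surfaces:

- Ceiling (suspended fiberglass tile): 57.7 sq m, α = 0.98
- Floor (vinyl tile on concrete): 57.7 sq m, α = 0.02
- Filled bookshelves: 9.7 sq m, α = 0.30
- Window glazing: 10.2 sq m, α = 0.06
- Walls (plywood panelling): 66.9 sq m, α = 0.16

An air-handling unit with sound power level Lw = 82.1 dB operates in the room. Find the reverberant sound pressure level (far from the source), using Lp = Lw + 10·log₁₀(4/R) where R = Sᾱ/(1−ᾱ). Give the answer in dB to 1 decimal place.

67.6 dB

A = 71.926 sabins; S = 202.2 sq m.
ᾱ = 0.3557, so room constant R = A/(1−ᾱ) = 111.634 sq m.
Lp = Lw + 10 log₁₀(4/R) = 82.1 -14.46 = 67.6 dB.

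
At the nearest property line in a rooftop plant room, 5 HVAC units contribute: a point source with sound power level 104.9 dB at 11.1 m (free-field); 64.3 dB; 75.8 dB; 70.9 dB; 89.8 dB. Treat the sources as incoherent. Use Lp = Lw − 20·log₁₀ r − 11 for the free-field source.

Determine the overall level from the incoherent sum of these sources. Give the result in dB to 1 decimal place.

Source at 11.1 m: Lp = 104.9 − 20·log₁₀(11.1) − 11 = 73.0 dB.
Converting to relative power and adding: 10^(73.0/10) + 10^(64.3/10) + 10^(75.8/10) + 10^(70.9/10) + 10^(89.8/10) = 1.028e+09.
L_total = 10·log₁₀(1.028e+09) = 90.1 dB.

90.1 dB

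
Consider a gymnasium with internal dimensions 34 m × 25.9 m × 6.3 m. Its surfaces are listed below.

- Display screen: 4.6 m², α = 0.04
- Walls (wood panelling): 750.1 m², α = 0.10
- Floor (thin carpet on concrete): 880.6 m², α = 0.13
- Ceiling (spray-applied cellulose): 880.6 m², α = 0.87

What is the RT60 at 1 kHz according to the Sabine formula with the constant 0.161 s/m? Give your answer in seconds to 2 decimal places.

0.93 s

Summing Sᵢαᵢ: 0.184 + 75.010 + 114.478 + 766.122 → A = 955.794 sabins.
V = 34·25.9·6.3 = 5547.78 m³.
T = 0.161 V/A = 0.161·5547.78/955.794 = 0.93 s.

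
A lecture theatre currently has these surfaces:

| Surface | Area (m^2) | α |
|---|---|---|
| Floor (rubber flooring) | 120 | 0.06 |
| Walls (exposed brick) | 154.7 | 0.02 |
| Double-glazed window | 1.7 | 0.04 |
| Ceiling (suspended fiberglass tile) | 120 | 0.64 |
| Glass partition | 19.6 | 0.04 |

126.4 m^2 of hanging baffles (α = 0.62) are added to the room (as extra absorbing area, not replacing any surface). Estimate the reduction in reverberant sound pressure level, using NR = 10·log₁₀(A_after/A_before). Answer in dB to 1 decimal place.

2.8 dB

Summing Sᵢαᵢ: 7.200 + 3.094 + 0.068 + 76.800 + 0.784 → A_before = 87.946 sabins.
Added absorption = 126.4 × 0.62 = 78.368 sabins.
New total A_after = 166.314 sabins.
NR = 10·log₁₀(166.314/87.946) = 2.8 dB.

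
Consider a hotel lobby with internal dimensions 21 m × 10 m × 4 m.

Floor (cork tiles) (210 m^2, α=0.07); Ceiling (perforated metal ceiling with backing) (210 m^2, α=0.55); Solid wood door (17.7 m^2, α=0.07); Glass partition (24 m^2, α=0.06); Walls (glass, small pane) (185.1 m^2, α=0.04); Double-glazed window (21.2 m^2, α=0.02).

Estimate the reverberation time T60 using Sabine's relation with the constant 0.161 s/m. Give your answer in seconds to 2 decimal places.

0.96 s

Summing Sᵢαᵢ: 14.700 + 115.500 + 1.239 + 1.440 + 7.404 + 0.424 → A = 140.707 sabins.
Volume V = 21 × 10 × 4 = 840 m³.
T = 0.161 V/A = 0.161·840/140.707 = 0.96 s.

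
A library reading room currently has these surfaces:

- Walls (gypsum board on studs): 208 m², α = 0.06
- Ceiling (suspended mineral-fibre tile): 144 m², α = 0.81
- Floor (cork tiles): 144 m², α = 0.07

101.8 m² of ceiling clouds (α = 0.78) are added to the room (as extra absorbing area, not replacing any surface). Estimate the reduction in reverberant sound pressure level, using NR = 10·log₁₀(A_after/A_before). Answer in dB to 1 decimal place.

2.0 dB

Total absorption A_before = 208·0.06 + 144·0.81 + 144·0.07
  = 12.480 + 116.640 + 10.080 = 139.200 m² sabins.
Added absorption = 101.8 × 0.78 = 79.404 sabins.
New total A_after = 218.604 sabins.
Reduction = 10 log₁₀(A_after/A_before) = 10 log₁₀(1.5704) = 2.0 dB.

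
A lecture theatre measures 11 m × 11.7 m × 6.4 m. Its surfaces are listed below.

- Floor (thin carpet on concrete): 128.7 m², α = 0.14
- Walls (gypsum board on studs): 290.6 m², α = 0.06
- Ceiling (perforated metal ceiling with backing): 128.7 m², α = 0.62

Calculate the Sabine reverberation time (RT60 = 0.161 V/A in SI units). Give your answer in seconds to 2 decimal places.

Total absorption A = 128.7*0.14 + 290.6*0.06 + 128.7*0.62
  = 18.018 + 17.436 + 79.794 = 115.248 m² sabins.
Volume V = 11 × 11.7 × 6.4 = 823.68 m³.
RT60 = 0.161 · V / A = 0.161 × 823.68 / 115.248 = 1.15 s.

1.15 s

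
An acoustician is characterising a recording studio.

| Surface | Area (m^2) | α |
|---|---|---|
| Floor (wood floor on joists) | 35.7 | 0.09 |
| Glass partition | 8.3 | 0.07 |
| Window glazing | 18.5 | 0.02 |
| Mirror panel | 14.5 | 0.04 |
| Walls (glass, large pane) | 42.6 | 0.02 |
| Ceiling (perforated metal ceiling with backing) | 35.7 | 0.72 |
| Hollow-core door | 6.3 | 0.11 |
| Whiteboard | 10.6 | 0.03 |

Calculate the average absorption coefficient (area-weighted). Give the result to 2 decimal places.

0.19

S = Σ Sᵢ = 35.7 + 8.3 + 18.5 + 14.5 + 42.6 + 35.7 + 6.3 + 10.6 = 172.2 m^2.
Weighted sum Σ Sα = 32.311.
ᾱ = 32.311 / 172.2 = 0.19.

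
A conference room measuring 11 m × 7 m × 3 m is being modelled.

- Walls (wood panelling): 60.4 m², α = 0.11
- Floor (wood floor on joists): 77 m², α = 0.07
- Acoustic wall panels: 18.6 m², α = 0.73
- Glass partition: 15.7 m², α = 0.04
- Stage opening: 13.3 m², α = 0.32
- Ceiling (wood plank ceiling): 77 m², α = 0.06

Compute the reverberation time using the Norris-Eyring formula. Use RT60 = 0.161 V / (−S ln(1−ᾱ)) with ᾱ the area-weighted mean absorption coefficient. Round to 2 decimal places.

Total surface area S = 60.4 + 77 + 18.6 + 15.7 + 13.3 + 77 = 262.0 m².
Absorption A = 60.4×0.11 + 77×0.07 + 18.6×0.73 + 15.7×0.04 + 13.3×0.32 + 77×0.06 = 35.116 sabins.
Mean coefficient ᾱ = A/S = 0.1340.
Eyring denominator: −S ln(1−ᾱ) = 37.694.
V = 11 × 7 × 3 = 231 m³.
T = 0.161·V/[−S·ln(1−ᾱ)] = 0.161·231/37.694 = 0.99 s.

0.99 s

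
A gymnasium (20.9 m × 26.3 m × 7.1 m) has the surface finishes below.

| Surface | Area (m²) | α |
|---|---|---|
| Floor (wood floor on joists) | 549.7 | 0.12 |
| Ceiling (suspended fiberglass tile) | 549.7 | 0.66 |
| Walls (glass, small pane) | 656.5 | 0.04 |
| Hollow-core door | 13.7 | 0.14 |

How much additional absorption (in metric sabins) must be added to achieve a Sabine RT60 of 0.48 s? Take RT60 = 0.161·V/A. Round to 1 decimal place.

852.1 sabins

Summing Sᵢαᵢ: 65.964 + 362.802 + 26.260 + 1.918 → A₁ = 456.944 sabins.
V = 3902.657 m³. Required absorption A₂ = 0.161 × 3902.657 / 0.48 = 1309.016 sabins.
Additional absorption ΔA = 1309.016 − 456.944 = 852.1 sabins.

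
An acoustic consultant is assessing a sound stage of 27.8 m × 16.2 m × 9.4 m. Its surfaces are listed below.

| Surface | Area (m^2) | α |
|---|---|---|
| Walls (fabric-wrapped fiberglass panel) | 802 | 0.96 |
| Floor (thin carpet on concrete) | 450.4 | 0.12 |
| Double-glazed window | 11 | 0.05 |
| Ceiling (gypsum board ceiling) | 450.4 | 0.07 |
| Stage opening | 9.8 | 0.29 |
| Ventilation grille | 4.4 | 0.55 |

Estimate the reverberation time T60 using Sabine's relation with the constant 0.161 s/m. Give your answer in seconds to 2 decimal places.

A = Σ Sᵢαᵢ = 802×0.96 + 450.4×0.12 + 11×0.05 + 450.4×0.07 + 9.8×0.29 + 4.4×0.55 = 861.308 sabins.
Volume V = 27.8 × 16.2 × 9.4 = 4233.384 m³.
T = 0.161 V/A = 0.161·4233.384/861.308 = 0.79 s.

0.79 s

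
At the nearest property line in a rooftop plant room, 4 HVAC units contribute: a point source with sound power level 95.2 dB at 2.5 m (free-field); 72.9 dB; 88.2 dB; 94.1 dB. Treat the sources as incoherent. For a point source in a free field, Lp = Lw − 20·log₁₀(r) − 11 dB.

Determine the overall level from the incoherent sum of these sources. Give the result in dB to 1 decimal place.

95.2 dB

Source at 2.5 m: Lp = 95.2 − 20·log₁₀(2.5) − 11 = 76.2 dB.
Σ 10^(Lᵢ/10) = 3.292e+09.
Combined level = 10 log₁₀(3.292e+09) = 95.2 dB.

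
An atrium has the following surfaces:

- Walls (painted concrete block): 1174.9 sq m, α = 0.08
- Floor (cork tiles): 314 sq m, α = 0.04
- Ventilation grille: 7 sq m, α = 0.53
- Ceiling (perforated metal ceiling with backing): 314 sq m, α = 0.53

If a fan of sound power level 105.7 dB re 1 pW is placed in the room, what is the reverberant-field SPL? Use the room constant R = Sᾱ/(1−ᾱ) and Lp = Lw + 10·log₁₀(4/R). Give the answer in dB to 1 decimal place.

86.6 dB

Σ(Sᵢαᵢ) = 1174.9×0.08 + 314×0.04 + 7×0.53 + 314×0.53 = 276.682; total area S = 1809.9 sq m.
ᾱ = 0.1529, so room constant R = A/(1−ᾱ) = 326.623 sq m.
Lp = 105.7 + 10·log₁₀(4/326.623) = 105.7 + (-19.12) = 86.6 dB.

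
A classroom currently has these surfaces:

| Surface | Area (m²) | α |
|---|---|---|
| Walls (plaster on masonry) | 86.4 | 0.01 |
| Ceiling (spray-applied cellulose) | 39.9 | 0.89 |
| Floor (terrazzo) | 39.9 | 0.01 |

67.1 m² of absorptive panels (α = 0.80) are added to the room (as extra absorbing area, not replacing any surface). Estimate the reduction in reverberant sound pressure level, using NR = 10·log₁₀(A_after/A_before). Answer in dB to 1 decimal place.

3.9 dB

Total absorption A_before = 86.4·0.01 + 39.9·0.89 + 39.9·0.01
  = 0.864 + 35.511 + 0.399 = 36.774 m² sabins.
Treatment contributes 67.1·0.80 = 53.680 sabins.
New total A_after = 90.454 sabins.
Reduction = 10 log₁₀(A_after/A_before) = 10 log₁₀(2.4597) = 3.9 dB.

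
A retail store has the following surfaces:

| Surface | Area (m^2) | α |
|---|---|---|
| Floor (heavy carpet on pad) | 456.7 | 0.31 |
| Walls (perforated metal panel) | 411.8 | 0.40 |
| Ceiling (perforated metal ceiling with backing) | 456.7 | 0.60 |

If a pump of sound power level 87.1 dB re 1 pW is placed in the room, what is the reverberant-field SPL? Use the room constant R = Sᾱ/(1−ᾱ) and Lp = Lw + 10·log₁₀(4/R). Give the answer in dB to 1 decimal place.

A = 580.317 sabins; S = 1325.2 m^2.
ᾱ = 580.317/1325.2 = 0.4379; R = Sᾱ/(1−ᾱ) = 580.317/(1−0.4379) = 1032.409 m^2.
Lp = 87.1 + 10·log₁₀(4/1032.409) = 87.1 + (-24.12) = 63.0 dB.

63.0 dB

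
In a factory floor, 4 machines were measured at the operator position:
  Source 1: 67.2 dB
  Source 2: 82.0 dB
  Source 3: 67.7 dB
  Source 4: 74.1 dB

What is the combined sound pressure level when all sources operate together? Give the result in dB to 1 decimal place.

Σ 10^(Lᵢ/10) = 1.953e+08.
Back to dB: 10·log₁₀ Σ = 82.9 dB.

82.9 dB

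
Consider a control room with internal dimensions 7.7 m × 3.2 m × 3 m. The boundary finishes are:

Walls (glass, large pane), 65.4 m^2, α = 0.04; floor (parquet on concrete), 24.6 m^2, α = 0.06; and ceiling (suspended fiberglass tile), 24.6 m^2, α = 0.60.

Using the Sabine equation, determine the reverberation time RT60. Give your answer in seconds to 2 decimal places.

A = Σ Sᵢαᵢ = 65.4*0.04 + 24.6*0.06 + 24.6*0.60 = 18.852 sabins.
Volume V = 7.7 × 3.2 × 3 = 73.92 m³.
Sabine: RT60 = 0.161 × 73.92 / 18.852 = 0.63 s.

0.63 s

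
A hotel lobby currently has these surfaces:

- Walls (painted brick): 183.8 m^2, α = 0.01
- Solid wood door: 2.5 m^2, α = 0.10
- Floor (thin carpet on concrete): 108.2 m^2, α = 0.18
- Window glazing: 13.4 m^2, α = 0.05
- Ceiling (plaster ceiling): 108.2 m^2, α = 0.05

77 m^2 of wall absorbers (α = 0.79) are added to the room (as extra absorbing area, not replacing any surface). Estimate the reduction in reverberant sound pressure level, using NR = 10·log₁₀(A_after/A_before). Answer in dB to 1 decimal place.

Summing Sᵢαᵢ: 1.838 + 0.250 + 19.476 + 0.670 + 5.410 → A_before = 27.644 sabins.
Treatment contributes 77·0.79 = 60.830 sabins.
New total A_after = 88.474 sabins.
Reduction = 10 log₁₀(A_after/A_before) = 10 log₁₀(3.2005) = 5.1 dB.

5.1 dB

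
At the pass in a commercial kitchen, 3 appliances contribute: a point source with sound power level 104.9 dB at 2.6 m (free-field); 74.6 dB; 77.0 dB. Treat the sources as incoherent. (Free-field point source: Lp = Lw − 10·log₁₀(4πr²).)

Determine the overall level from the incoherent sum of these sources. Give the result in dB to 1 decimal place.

Source at 2.6 m: Lp = 104.9 − 10·log₁₀(4π·2.6²) = 104.9 − 10·log₁₀(84.949) = 85.6 dB.
Σ 10^(Lᵢ/10) = 4.42e+08.
L_total = 10·log₁₀(4.42e+08) = 86.5 dB.

86.5 dB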